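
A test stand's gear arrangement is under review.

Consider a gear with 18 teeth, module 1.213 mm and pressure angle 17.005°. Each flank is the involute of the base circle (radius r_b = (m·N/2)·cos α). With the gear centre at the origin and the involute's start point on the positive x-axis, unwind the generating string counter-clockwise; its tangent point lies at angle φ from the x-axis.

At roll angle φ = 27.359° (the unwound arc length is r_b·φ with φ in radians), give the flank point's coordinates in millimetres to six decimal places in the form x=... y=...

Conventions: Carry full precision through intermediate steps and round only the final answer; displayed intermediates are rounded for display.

x=11.562893 y=0.370309

class = single-mesh tooth geometry [base-circle involute, m = 1.213, 18T]
pitch radius r_p = m·N/2 = 1.213·18/2 = 10.917000
base radius r_b = r_p·cos α = 10.917000·cos 17.005° = 10.439700
roll angle φ = 27.359° = 0.47750463 rad
x = r_b·(cos φ + φ·sin φ) = 11.562893
y = r_b·(sin φ − φ·cos φ) = 0.370309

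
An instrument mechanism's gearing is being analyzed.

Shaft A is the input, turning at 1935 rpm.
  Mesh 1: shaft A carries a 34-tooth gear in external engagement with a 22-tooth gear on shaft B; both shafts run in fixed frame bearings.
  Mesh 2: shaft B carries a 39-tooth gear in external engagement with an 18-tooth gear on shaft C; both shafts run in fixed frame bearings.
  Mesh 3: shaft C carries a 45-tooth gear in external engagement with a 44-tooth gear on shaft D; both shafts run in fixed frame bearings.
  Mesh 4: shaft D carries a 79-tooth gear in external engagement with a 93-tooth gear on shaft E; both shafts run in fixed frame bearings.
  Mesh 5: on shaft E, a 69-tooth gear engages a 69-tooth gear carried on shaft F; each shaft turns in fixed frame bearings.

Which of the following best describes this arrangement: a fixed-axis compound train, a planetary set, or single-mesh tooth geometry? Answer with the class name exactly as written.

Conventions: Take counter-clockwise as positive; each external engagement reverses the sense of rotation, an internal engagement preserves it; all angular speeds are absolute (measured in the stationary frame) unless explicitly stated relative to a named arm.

5-mesh fixed-axis compound train (all bearings frame-fixed)
classification: fixed-axis compound train

fixed-axis compound train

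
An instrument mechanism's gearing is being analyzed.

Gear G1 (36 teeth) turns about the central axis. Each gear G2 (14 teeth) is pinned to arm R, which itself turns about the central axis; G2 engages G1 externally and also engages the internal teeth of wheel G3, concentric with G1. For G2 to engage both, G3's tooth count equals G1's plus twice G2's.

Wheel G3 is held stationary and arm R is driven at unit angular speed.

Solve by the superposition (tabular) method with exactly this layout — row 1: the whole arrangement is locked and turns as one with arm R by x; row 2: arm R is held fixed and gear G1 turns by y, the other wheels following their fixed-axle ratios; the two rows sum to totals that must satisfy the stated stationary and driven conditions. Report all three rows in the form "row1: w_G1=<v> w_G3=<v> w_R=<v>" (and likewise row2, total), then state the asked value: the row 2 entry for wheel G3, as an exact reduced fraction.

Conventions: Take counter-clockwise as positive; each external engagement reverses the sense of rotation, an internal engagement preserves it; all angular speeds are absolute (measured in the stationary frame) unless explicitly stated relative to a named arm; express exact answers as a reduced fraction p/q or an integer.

class = planetary set [G3 = 36+2·14 = 64; Willis about the carrier]
superposition row 1 [locked train]: every member turns x
row 2: sun turns y, ring = −(36/64)·y, arm 0
boundary: total ω_ring = x − (36/64)·y = 0 and total ω_arm = x = 1  ⇒  y = 16/9, x = 1
row 2 ring = −(36/64)·16/9 = -1
totals (row 1 + row 2): sun 1 + 16/9 = 25/9, ring 1 + (-1) = 0, arm 1 + 0 = 1
asked cell (row2, ring) = -1

row1: w_G1=1 w_G3=1 w_R=1
row2: w_G1=16/9 w_G3=-1 w_R=0
total: w_G1=25/9 w_G3=0 w_R=1
asked value: -1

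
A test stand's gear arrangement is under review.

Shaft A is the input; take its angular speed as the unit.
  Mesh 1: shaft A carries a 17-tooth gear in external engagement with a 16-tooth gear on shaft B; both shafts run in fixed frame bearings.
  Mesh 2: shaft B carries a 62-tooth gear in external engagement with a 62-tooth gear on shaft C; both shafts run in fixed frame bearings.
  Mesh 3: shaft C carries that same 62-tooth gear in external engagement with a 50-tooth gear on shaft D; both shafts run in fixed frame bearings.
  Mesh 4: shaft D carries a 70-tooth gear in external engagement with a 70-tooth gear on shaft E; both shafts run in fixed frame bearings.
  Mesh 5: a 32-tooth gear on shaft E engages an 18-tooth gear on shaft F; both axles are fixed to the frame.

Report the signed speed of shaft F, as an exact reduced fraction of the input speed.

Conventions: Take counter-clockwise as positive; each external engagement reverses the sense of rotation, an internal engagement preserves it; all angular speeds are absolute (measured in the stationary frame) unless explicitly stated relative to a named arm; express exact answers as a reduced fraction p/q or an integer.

5-mesh fixed-axis compound train (all bearings frame-fixed)
mesh 1 [17T→16T]: |ω|/ω_in = 1×17/16 = 17/16, sense flips to −
mesh 2 [62T→62T]: |ω|/ω_in = (17/16)×62/62 = 17/16, sense flips to +
mesh 3 [62T→50T]: |ω|/ω_in = (17/16)×62/50 = 527/400, sense flips to −
mesh 4 [70T→70T]: |ω|/ω_in = (527/400)×70/70 = 527/400, sense flips to +
mesh 5 [32T→18T]: |ω|/ω_in = (527/400)×32/18 = 527/225, sense flips to −
signed output speed (× input speed) = -527/225

-527/225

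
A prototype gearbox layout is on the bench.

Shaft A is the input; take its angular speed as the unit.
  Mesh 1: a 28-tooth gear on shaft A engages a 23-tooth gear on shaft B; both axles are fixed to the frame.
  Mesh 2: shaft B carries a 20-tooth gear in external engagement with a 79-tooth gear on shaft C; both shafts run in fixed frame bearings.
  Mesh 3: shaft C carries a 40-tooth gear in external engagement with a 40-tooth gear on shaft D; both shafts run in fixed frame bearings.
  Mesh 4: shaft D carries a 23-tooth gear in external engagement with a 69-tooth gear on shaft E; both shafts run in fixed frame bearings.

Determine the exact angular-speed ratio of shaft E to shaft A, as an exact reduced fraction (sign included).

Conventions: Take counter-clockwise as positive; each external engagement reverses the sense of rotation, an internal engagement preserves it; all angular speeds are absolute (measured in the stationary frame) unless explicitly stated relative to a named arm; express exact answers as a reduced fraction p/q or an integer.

class = fixed-axis compound train [4 meshes; 4 ratios multiply, 4 sense flips]
mesh 1 [28T→23T]: running ratio 28/23, sense −
mesh 2 [20T→79T]: running ratio 560/1817, sense +
mesh 3 [40T→40T]: running ratio 560/1817, sense −
mesh 4 [23T→69T]: running ratio 560/5451, sense +
ω_out/ω_in = 560/5451

560/5451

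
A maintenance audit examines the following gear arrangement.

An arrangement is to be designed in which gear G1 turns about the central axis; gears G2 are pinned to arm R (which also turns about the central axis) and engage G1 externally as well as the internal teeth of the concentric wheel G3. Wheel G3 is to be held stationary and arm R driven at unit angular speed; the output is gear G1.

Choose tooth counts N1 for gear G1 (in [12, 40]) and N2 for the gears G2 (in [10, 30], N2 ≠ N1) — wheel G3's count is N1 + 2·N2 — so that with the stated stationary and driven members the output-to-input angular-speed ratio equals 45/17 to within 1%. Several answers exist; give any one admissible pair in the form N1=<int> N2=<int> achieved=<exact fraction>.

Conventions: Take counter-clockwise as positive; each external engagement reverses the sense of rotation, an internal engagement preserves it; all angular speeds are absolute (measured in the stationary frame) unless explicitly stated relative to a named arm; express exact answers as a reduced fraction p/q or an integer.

N1=34 N2=11 achieved=45/17

topology: planetary set — design target 45/17, arm = carrier (Willis)
Willis with ω_ring = 0: ω_sun/ω_arm = (N1+N3)/N1; set equal to 45/17  ⇒  N3/N1 = 45/17 − 1 = 28/17
N3 = N1 + 2·N2  ⇒  N2/N1 = (N3/N1 − 1)/2 = (28/17 − 1)/2 = 11/34
smallest multiple with N1 ≥ 12 and N2 ≥ 10: k = 1  ⇒  N1 = 1·34 = 34, N2 = 1·11 = 11 (N1 ≤ 40, N2 ≤ 30, N2 ≠ N1 ✓), N3 = 34 + 2·11 = 56
check: (N1+N3)/N1 with N1 = 34, N3 = 56 gives 45/17; |achieved − target| = 0 ≤ 9/340 ✓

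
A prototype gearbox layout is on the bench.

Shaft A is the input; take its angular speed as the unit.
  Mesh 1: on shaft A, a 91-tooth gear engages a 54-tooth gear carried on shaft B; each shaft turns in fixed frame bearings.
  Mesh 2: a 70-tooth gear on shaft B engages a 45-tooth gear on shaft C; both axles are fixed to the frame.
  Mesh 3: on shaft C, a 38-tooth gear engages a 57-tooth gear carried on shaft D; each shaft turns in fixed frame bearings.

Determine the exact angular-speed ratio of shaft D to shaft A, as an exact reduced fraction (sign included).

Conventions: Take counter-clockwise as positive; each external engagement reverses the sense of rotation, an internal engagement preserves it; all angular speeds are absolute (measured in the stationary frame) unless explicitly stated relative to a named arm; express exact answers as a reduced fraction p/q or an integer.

-1274/729

class = fixed-axis compound train [3 meshes; 3 ratios multiply, 3 sense flips]
mesh 1 [91T→54T]: running ratio 91/54, sense −
mesh 2 [70T→45T]: running ratio 637/243, sense +
mesh 3 [38T→57T]: running ratio 1274/729, sense −
ω_out/ω_in = -1274/729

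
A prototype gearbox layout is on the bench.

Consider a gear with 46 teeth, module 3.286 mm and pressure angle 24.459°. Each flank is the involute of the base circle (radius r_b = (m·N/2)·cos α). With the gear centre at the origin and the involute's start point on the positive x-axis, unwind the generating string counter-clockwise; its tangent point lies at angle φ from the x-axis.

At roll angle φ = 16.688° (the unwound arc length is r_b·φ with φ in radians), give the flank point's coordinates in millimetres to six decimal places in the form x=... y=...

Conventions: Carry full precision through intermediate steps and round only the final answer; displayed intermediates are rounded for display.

x=71.651920 y=0.561817

single-mesh involute tooth geometry (46T wheel at module 3.286)
pitch radius r_p = m·N/2 = 3.286·46/2 = 75.578000
base radius r_b = r_p·cos α = 75.578000·cos 24.459° = 68.795463
roll angle φ = 16.688° = 0.29126055 rad
x = r_b·(cos φ + φ·sin φ) = 71.651920
y = r_b·(sin φ − φ·cos φ) = 0.561817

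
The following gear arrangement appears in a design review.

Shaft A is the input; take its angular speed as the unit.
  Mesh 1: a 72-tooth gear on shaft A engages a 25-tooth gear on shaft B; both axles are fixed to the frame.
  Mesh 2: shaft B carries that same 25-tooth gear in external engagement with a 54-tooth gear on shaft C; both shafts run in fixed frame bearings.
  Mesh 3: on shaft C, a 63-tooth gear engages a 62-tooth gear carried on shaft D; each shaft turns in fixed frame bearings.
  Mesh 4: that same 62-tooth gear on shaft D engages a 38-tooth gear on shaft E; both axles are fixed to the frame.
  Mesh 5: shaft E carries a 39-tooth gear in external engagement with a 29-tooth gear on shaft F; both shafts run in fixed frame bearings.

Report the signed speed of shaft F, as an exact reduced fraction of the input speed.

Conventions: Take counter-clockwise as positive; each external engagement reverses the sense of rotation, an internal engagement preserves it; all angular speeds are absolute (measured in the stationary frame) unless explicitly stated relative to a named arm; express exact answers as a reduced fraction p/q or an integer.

-1638/551

5-mesh fixed-axis compound train (all bearings frame-fixed)
mesh 1 [72T→25T]: |ω|/ω_in = 1×72/25 = 72/25, sense flips to −
mesh 2 [25T→54T]: |ω|/ω_in = (72/25)×25/54 = 4/3, sense flips to +
mesh 3 [63T→62T]: |ω|/ω_in = (4/3)×63/62 = 42/31, sense flips to −
mesh 4 [62T→38T]: |ω|/ω_in = (42/31)×62/38 = 42/19, sense flips to +
mesh 5 [39T→29T]: |ω|/ω_in = (42/19)×39/29 = 1638/551, sense flips to −
signed output speed (× input speed) = -1638/551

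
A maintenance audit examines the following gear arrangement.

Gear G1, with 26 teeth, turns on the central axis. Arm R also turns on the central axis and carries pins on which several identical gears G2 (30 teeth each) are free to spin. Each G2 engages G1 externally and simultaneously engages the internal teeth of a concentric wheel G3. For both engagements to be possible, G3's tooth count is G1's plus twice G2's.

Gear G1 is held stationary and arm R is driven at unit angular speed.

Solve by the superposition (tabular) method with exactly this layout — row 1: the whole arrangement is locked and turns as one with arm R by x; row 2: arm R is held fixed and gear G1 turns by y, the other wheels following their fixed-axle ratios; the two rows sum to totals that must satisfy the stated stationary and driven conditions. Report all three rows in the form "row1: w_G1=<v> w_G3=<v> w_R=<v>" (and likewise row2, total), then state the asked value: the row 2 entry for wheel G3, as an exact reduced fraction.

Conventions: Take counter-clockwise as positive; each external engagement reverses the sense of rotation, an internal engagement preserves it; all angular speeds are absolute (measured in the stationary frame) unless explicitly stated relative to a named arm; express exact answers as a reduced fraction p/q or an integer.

planetary set (26T centre, 30T on arm, 86T internal) — Willis relation
row 1 (train locked, turned with arm): all members turn x
row 2 — arm fixed, fixed-axis ratios: sun y, ring −(26/86)·y, arm 0
boundary: total ω_sun = x + y = 0 and total ω_arm = x = 1  ⇒  y = -1, x = 1
row 2 ring = −(26/86)·(-1) = 13/43
totals (row 1 + row 2): sun 1 + (-1) = 0, ring 1 + 13/43 = 56/43, arm 1 + 0 = 1
asked cell (row2, ring) = 13/43

row1: w_G1=1 w_G3=1 w_R=1
row2: w_G1=-1 w_G3=13/43 w_R=0
total: w_G1=0 w_G3=56/43 w_R=1
asked value: 13/43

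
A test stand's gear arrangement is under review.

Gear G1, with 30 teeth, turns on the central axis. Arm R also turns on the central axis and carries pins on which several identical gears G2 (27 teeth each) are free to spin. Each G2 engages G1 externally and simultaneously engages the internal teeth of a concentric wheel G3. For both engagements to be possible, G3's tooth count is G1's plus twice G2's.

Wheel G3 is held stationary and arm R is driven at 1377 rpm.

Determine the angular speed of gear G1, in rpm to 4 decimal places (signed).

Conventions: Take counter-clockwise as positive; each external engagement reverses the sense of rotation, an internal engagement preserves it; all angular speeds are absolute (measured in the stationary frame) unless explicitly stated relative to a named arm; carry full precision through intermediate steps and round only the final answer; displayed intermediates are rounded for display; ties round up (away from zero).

topology: planetary set — G1 30T / G2 27T / G3 84T, arm = carrier (Willis)
normalise by the input: solve with ω_arm = 1, then scale by 1377 rpm
ring teeth: 30 + 2·27 = 84
30(ω_sun−ω_arm) = −84(ω_ring−ω_arm),  ω_ring = 0, ω_arm = 1
ω_sun = 1 − (84/30)(0−1) = 19/5
scale: ω_sun = 19/5 × 1377 rpm = +5232.6000 rpm

+5232.6000 rpm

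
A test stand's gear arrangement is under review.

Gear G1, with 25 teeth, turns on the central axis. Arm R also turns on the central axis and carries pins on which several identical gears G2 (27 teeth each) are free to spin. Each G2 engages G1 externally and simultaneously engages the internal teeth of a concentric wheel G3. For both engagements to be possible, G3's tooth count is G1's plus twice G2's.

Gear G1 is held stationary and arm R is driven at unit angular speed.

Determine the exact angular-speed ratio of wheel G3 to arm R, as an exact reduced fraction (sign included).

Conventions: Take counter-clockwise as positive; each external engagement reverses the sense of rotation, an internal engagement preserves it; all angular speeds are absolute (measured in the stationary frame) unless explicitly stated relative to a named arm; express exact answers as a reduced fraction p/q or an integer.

recognized (axles ride arm R): planetary set, 25/27/79 teeth
ring teeth: 25 + 2·27 = 79
25(ω_sun−ω_arm) = −79(ω_ring−ω_arm),  ω_sun = 0, ω_arm = 1
ω_ring = 1 − (25/79)(0−1) = 104/79
ω_out/ω_in = 104/79

104/79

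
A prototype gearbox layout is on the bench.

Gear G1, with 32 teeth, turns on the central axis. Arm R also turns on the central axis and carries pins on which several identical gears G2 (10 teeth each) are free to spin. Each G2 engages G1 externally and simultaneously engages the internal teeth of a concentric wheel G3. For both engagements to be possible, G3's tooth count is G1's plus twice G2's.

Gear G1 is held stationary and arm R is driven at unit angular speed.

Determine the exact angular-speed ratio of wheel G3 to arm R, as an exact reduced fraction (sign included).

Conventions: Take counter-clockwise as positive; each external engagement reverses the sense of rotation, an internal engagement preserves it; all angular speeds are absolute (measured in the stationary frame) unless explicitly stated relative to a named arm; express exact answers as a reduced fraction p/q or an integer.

planetary set (32T centre, 10T on arm, 52T internal) — Willis relation
ring teeth: 32 + 2·10 = 52
32(ω_sun−ω_arm) = −52(ω_ring−ω_arm),  ω_sun = 0, ω_arm = 1
ω_ring = 1 − (32/52)(0−1) = 21/13
ω_out/ω_in = 21/13

21/13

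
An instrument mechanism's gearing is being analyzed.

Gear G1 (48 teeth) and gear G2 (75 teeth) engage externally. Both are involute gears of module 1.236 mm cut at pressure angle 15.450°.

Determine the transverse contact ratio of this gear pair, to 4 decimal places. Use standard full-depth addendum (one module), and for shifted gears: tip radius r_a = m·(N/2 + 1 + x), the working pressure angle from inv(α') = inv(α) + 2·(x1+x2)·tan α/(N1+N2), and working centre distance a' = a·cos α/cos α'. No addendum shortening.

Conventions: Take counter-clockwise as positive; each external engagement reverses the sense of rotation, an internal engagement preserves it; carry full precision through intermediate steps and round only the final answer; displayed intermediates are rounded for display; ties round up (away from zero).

recognized (one external pair, fixed centres): single-mesh tooth geometry, m = 1.236, N1 = 48, N2 = 75
base radii: r_b1 = 28.592041, r_b2 = 44.675064
tip radii: r_a1 = 30.900000, r_a2 = 47.586000
no profile shift: α' = α, a' = a
action lengths: √(r_a1²−r_b1²) = 11.717730, √(r_a2²−r_b2²) = 16.387986
base pitch p_b = π·m·cos α = 3.742689
CR = (11.717730 + 16.387986 − 76.014000·sin 15.45000°)/3.742689 = 2.098969
contact ratio ≈ 2.0990

2.0990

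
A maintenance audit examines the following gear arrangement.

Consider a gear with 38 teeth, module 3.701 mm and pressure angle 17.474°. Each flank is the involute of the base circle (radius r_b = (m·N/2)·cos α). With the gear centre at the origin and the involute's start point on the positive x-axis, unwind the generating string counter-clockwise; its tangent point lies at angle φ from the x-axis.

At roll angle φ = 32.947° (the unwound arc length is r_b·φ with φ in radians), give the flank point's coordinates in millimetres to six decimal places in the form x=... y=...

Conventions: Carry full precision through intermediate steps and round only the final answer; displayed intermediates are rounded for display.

class = single-mesh tooth geometry [base-circle involute, m = 3.701, 38T]
pitch radius r_p = m·N/2 = 3.701·38/2 = 70.319000
base radius r_b = r_p·cos α = 70.319000·cos 17.474° = 67.074011
roll angle φ = 32.947° = 0.57503363 rad
x = r_b·(cos φ + φ·sin φ) = 77.263461
y = r_b·(sin φ − φ·cos φ) = 4.112290

x=77.263461 y=4.112290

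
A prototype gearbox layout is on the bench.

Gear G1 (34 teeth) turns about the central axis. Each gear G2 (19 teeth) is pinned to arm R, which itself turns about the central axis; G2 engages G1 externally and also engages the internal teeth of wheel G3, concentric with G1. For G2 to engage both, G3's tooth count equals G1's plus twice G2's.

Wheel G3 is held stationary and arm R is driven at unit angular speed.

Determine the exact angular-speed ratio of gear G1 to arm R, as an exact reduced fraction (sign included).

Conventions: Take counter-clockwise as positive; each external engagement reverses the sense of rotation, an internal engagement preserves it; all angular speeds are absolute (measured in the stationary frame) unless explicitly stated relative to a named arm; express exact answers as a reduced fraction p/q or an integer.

53/17

planetary set (34T centre, 19T on arm, 72T internal) — Willis relation
ring teeth: 34 + 2·19 = 72
34(ω_sun−ω_arm) = −72(ω_ring−ω_arm),  ω_ring = 0, ω_arm = 1
ω_sun = 1 − (72/34)(0−1) = 53/17
ω_out/ω_in = 53/17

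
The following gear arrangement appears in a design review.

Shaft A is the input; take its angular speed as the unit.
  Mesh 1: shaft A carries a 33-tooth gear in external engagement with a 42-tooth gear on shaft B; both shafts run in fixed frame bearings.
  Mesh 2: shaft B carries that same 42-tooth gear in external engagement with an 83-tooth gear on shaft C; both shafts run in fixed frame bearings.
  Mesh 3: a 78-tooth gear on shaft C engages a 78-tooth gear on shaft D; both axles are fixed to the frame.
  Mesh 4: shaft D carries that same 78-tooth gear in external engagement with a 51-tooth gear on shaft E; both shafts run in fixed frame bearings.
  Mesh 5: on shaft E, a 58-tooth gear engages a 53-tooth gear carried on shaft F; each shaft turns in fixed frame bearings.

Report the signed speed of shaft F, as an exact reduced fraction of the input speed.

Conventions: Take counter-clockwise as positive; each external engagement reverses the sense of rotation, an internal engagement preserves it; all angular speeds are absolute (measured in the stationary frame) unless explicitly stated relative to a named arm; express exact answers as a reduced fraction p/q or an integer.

-49764/74783

5-mesh fixed-axis compound train (all bearings frame-fixed)
mesh 1 [33T→42T]: |ω|/ω_in = 1×33/42 = 11/14, sense flips to −
mesh 2 [42T→83T]: |ω|/ω_in = (11/14)×42/83 = 33/83, sense flips to +
mesh 3 [78T→78T]: |ω|/ω_in = (33/83)×78/78 = 33/83, sense flips to −
mesh 4 [78T→51T]: |ω|/ω_in = (33/83)×78/51 = 858/1411, sense flips to +
mesh 5 [58T→53T]: |ω|/ω_in = (858/1411)×58/53 = 49764/74783, sense flips to −
signed output speed (× input speed) = -49764/74783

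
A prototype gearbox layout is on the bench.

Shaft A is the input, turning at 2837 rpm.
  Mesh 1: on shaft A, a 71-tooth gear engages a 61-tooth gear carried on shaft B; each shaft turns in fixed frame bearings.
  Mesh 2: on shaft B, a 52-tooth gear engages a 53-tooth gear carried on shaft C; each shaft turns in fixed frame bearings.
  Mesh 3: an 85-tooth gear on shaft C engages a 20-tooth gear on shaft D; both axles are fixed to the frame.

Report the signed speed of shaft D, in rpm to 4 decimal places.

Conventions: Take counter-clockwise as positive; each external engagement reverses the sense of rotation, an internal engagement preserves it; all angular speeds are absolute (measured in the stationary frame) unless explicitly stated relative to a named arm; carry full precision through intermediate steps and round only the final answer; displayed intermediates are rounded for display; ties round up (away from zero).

recognized (4 fixed axles, 3 meshes): fixed-axis compound train
mesh 1 [71T→61T]: ω = 2837.0000×71/61 = 3302.0820 rpm, sense flips to −
mesh 2 [52T→53T]: ω = 3302.0820×52/53 = 3239.7785 rpm, sense flips to +
mesh 3 [85T→20T]: ω = 3239.7785×85/20 = 13769.0588 rpm, sense flips to −
signed output speed = -13769.0588 rpm

-13769.0588 rpm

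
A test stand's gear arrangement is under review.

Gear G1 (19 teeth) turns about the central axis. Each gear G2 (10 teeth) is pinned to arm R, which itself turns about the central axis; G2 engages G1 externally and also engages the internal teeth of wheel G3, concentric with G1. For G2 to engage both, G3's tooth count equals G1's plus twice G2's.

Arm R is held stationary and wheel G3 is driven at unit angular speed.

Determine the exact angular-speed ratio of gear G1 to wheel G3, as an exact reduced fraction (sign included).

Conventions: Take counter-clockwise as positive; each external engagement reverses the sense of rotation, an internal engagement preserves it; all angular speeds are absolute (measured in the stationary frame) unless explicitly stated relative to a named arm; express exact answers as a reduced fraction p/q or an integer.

planetary set (19T centre, 10T on arm, 39T internal) — Willis relation
ring teeth: 19 + 2·10 = 39
19(ω_sun−ω_arm) = −39(ω_ring−ω_arm),  ω_arm = 0, ω_ring = 1
ω_sun = 0 − (39/19)(1−0) = -39/19
ω_out/ω_in = -39/19

-39/19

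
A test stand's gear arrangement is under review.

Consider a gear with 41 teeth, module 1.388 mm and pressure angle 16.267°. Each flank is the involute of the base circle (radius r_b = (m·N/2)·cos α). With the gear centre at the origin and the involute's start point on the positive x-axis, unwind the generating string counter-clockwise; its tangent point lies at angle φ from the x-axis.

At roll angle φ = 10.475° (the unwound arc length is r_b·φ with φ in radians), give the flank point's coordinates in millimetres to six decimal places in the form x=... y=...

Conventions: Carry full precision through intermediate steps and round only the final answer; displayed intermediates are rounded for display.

topology: single-mesh involute geometry — m = 1.388, N = 41
pitch radius r_p = m·N/2 = 1.388·41/2 = 28.454000
base radius r_b = r_p·cos α = 28.454000·cos 16.267° = 27.314895
roll angle φ = 10.475° = 0.18282324 rad
x = r_b·(cos φ + φ·sin φ) = 27.767579
y = r_b·(sin φ − φ·cos φ) = 0.055452

x=27.767579 y=0.055452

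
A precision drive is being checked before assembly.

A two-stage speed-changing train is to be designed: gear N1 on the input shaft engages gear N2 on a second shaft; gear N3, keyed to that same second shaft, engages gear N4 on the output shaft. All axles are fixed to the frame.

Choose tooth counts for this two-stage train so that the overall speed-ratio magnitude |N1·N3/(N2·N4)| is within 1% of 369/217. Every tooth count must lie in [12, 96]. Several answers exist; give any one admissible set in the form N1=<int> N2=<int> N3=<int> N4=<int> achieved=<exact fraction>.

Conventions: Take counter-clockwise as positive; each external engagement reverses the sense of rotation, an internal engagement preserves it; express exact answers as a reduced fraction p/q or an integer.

class = fixed-axis compound train [2-stage, 369/217 wanted]
target = 369/217 in lowest terms: an exact hit needs N1·N3 = k·369 and N2·N4 = k·217 for one integer k, every count in [12, 96]; additionally prefer no 1:1 stage (N1 ≠ N2, N3 ≠ N4)
k = 1: no 1:1-free in-range split of k·369 and k·217 into factor pairs; take k = 2
k = 2: N1·N3 = 738 = 18·41, N2·N4 = 434 = 14·31
achieved = 18·41/(14·31) = 369/217; |achieved − target| = 0 ≤ 369/21700 ✓

N1=18 N2=14 N3=41 N4=31 achieved=369/217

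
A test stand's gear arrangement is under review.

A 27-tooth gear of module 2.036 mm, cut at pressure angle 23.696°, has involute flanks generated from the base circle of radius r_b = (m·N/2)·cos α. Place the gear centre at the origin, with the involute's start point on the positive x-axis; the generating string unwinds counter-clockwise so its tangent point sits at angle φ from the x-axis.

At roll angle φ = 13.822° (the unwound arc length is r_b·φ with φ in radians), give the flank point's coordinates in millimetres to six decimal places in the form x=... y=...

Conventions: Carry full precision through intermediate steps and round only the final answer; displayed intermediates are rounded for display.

x=25.890416 y=0.117099

class = single-mesh tooth geometry [base-circle involute, m = 2.036, 27T]
pitch radius r_p = m·N/2 = 2.036·27/2 = 27.486000
base radius r_b = r_p·cos α = 27.486000·cos 23.696° = 25.168673
roll angle φ = 13.822° = 0.24123941 rad
x = r_b·(cos φ + φ·sin φ) = 25.890416
y = r_b·(sin φ − φ·cos φ) = 0.117099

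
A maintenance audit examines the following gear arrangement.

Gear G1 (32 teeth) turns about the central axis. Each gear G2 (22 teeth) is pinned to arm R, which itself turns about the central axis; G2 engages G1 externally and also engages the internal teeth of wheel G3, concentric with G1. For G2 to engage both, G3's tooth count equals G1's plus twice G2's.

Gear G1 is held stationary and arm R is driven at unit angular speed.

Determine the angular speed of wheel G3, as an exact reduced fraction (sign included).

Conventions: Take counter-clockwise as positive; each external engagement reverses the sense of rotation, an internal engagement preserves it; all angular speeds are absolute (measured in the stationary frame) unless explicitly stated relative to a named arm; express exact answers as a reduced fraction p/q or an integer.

topology: planetary set — G1 32T / G2 22T / G3 76T, arm = carrier (Willis)
ring teeth: 32 + 2·22 = 76
32(ω_sun−ω_arm) = −76(ω_ring−ω_arm),  ω_sun = 0, ω_arm = 1
ω_ring = 1 − (32/76)(0−1) = 27/19
exact speed ratio = 27/19

27/19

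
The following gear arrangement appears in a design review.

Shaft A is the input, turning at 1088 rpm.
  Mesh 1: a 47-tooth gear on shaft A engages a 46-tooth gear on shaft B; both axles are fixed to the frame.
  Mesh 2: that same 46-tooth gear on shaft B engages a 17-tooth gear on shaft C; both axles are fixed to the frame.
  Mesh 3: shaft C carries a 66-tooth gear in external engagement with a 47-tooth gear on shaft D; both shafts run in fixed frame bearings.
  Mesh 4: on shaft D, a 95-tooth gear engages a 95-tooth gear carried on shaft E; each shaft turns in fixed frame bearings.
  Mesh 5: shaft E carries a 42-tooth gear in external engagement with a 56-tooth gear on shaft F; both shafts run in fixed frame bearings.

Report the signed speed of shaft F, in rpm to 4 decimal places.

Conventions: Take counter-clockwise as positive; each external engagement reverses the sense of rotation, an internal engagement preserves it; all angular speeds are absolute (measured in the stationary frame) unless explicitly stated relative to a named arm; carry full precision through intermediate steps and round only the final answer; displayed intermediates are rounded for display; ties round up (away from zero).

-3168.0000 rpm

5-mesh fixed-axis compound train (all bearings frame-fixed)
mesh 1 [47T→46T]: ω = 1088.0000×47/46 = 1111.6522 rpm, sense flips to −
mesh 2 [46T→17T]: ω = 1111.6522×46/17 = 3008.0000 rpm, sense flips to +
mesh 3 [66T→47T]: ω = 3008.0000×66/47 = 4224.0000 rpm, sense flips to −
mesh 4 [95T→95T]: ω = 4224.0000×95/95 = 4224.0000 rpm, sense flips to +
mesh 5 [42T→56T]: ω = 4224.0000×42/56 = 3168.0000 rpm, sense flips to −
signed output speed = -3168.0000 rpm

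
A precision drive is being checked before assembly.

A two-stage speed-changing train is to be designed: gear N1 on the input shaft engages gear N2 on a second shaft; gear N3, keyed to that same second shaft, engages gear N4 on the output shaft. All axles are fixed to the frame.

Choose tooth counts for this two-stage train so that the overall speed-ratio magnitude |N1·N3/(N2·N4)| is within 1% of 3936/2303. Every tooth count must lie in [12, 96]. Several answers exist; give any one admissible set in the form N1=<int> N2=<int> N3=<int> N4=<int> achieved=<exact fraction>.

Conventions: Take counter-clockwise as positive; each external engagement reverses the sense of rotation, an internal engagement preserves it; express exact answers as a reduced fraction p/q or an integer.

topology: fixed-axis compound train — 2 stages, target 3936/2303
target = 3936/2303 in lowest terms: an exact hit needs N1·N3 = k·3936 and N2·N4 = k·2303 for one integer k, every count in [12, 96]; additionally prefer no 1:1 stage (N1 ≠ N2, N3 ≠ N4)
k = 1: N1·N3 = 3936 = 41·96, N2·N4 = 2303 = 47·49
achieved = 41·96/(47·49) = 3936/2303; |achieved − target| = 0 ≤ 984/57575 ✓

N1=41 N2=47 N3=96 N4=49 achieved=3936/2303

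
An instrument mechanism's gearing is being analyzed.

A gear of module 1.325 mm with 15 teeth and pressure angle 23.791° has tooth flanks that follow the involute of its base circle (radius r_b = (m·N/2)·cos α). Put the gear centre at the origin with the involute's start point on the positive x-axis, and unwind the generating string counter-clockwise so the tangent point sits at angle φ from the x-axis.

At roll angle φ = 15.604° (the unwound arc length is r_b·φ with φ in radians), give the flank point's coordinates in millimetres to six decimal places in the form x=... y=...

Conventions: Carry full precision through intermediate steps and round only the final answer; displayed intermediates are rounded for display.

x=9.424029 y=0.060772

class = single-mesh tooth geometry [base-circle involute, m = 1.325, 15T]
pitch radius r_p = m·N/2 = 1.325·15/2 = 9.937500
base radius r_b = r_p·cos α = 9.937500·cos 23.791° = 9.093042
roll angle φ = 15.604° = 0.27234118 rad
x = r_b·(cos φ + φ·sin φ) = 9.424029
y = r_b·(sin φ − φ·cos φ) = 0.060772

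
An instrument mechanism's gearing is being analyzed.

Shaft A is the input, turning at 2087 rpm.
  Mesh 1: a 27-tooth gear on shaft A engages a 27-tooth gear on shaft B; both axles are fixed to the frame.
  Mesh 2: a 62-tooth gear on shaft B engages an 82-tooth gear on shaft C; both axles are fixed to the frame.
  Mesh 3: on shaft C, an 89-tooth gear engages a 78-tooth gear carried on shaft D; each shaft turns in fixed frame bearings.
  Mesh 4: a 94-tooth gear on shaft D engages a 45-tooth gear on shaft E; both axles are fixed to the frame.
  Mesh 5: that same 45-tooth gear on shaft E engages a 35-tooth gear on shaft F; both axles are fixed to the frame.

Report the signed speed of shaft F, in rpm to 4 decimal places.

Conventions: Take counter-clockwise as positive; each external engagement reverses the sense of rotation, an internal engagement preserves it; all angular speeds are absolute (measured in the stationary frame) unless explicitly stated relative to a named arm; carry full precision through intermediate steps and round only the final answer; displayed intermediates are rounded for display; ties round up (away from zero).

-4835.6571 rpm

class = fixed-axis compound train [5 meshes; 5 ratios multiply, 5 sense flips]
mesh 1 [27T→27T]: ω = 2087.0000×27/27 = 2087.0000 rpm, sense flips to −
mesh 2 [62T→82T]: ω = 2087.0000×62/82 = 1577.9756 rpm, sense flips to +
mesh 3 [89T→78T]: ω = 1577.9756×89/78 = 1800.5106 rpm, sense flips to −
mesh 4 [94T→45T]: ω = 1800.5106×94/45 = 3761.0667 rpm, sense flips to +
mesh 5 [45T→35T]: ω = 3761.0667×45/35 = 4835.6571 rpm, sense flips to −
signed output speed = -4835.6571 rpm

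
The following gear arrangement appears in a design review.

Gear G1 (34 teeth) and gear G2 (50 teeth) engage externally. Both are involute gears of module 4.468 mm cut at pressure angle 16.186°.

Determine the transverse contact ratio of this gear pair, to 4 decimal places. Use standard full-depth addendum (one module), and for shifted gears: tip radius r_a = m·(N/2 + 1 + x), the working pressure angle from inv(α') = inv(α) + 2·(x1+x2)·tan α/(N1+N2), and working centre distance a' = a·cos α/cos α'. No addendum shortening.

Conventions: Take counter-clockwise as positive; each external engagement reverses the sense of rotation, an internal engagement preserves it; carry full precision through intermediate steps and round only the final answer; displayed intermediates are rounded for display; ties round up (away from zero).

class = single-mesh tooth geometry [involute pair 34T × 50T, m = 4.468]
base radii: r_b1 = 72.945243, r_b2 = 107.272416
tip radii: r_a1 = 80.424000, r_a2 = 116.168000
no profile shift: α' = α, a' = a
action lengths: √(r_a1²−r_b1²) = 33.867555, √(r_a2²−r_b2²) = 44.582877
base pitch p_b = π·m·cos α = 13.480249
CR = (33.867555 + 44.582877 − 187.656000·sin 16.18600°)/13.480249 = 1.939142
contact ratio ≈ 1.9391

1.9391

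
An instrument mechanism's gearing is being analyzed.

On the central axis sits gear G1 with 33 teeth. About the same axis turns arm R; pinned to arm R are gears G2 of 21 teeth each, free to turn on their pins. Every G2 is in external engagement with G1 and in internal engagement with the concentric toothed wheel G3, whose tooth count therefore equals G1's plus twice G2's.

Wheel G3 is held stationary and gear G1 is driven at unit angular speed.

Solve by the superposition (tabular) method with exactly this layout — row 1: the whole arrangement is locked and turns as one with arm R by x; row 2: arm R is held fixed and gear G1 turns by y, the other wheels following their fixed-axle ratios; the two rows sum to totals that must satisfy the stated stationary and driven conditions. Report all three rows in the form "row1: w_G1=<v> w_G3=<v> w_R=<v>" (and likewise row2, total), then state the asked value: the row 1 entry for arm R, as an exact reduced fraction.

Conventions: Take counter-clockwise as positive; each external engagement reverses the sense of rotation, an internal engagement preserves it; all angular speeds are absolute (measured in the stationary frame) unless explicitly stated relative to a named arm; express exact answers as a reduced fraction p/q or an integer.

class = planetary set [G3 = 33+2·21 = 75; Willis about the carrier]
row 1 — lock + rotate with arm: ω_sun = ω_ring = ω_arm = x
row 2 — arm fixed, fixed-axis ratios: sun y, ring −(33/75)·y, arm 0
boundary: total ω_ring = x − (33/75)·y = 0 and total ω_sun = x + y = 1  ⇒  y = 25/36, x = 11/36
row 2 ring = −(33/75)·25/36 = -11/36
totals (row 1 + row 2): sun 11/36 + 25/36 = 1, ring 11/36 + (-11/36) = 0, arm 11/36 + 0 = 11/36
asked cell (row1, arm) = 11/36

row1: w_G1=11/36 w_G3=11/36 w_R=11/36
row2: w_G1=25/36 w_G3=-11/36 w_R=0
total: w_G1=1 w_G3=0 w_R=11/36
asked value: 11/36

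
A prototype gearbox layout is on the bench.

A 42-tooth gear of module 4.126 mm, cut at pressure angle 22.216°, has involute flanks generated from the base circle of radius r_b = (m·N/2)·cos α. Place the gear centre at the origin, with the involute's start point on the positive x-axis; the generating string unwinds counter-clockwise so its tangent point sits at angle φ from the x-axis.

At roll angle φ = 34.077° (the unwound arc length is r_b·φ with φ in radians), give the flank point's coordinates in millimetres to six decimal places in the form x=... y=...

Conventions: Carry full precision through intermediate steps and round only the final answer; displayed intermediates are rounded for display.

class = single-mesh tooth geometry [base-circle involute, m = 4.126, 42T]
pitch radius r_p = m·N/2 = 4.126·42/2 = 86.646000
base radius r_b = r_p·cos α = 86.646000·cos 22.216° = 80.213837
roll angle φ = 34.077° = 0.59475585 rad
x = r_b·(cos φ + φ·sin φ) = 93.170852
y = r_b·(sin φ − φ·cos φ) = 5.428793

x=93.170852 y=5.428793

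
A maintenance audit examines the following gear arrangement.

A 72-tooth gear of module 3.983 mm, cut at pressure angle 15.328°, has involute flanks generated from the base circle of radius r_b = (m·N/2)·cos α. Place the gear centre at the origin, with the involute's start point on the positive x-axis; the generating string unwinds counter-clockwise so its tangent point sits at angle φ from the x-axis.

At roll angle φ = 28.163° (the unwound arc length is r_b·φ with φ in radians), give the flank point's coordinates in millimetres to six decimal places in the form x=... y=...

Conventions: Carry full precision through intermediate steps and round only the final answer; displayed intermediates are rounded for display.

x=153.997579 y=5.343194

single-mesh involute tooth geometry (72T wheel at module 3.983)
pitch radius r_p = m·N/2 = 3.983·72/2 = 143.388000
base radius r_b = r_p·cos α = 143.388000·cos 15.328° = 138.287452
roll angle φ = 28.163° = 0.49153708 rad
x = r_b·(cos φ + φ·sin φ) = 153.997579
y = r_b·(sin φ − φ·cos φ) = 5.343194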